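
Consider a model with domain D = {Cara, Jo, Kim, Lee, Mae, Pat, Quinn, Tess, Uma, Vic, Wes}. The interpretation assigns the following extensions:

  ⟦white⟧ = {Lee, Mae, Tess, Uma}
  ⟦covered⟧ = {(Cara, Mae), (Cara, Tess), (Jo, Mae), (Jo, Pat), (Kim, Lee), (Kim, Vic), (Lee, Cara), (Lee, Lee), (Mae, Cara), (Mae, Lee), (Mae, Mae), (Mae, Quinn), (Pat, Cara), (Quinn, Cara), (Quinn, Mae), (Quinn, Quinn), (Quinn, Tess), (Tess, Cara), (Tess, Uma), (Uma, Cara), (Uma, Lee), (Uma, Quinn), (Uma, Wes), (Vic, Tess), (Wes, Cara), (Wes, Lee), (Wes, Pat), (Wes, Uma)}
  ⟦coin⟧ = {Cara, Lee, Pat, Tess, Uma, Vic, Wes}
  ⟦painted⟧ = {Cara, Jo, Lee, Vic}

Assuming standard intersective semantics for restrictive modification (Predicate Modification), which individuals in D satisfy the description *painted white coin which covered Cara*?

⟦which covered Cara⟧ = {x : ⟨x, Cara⟩ ∈ ⟦covered⟧} = {Lee, Mae, Pat, Quinn, Tess, Uma, Wes}
⟦coin⟧ = {Cara, Lee, Pat, Tess, Uma, Vic, Wes}
… ∩ ⟦which covered Cara⟧ = {Cara, Lee, Pat, Tess, Uma, Vic, Wes} ∩ {Lee, Mae, Pat, Quinn, Tess, Uma, Wes} = {Lee, Pat, Tess, Uma, Wes}
… ∩ ⟦painted⟧ = {Lee, Pat, Tess, Uma, Wes} ∩ {Cara, Jo, Lee, Vic} = {Lee}
… ∩ ⟦white⟧ = {Lee} ∩ {Lee, Mae, Tess, Uma} = {Lee}
So ⟦painted white coin which covered Cara⟧ = {Lee}.

{Lee}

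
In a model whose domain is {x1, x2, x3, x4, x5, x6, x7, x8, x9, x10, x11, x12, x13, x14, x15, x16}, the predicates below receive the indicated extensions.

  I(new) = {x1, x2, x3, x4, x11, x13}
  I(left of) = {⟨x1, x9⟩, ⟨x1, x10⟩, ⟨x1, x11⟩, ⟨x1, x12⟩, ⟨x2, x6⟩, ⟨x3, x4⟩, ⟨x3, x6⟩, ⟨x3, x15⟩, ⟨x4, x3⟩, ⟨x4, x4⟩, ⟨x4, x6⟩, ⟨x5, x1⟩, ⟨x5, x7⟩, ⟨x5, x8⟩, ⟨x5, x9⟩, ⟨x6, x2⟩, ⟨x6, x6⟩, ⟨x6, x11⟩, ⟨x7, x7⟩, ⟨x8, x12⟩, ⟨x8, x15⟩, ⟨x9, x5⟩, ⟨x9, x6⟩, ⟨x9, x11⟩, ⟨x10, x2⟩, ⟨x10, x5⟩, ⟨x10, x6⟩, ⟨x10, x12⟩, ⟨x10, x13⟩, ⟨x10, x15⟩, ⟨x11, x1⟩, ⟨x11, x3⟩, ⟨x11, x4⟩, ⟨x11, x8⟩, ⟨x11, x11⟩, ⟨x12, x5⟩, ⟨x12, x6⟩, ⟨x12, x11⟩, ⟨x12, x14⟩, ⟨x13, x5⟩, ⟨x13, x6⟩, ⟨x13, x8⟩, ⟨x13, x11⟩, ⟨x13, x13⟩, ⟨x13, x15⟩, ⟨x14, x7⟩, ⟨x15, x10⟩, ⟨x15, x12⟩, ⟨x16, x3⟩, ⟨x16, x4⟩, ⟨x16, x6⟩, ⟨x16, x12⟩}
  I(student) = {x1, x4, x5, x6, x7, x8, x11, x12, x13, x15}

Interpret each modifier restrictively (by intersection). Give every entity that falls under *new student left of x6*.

{x4, x13}

⟦left of x6⟧ = {x : ⟨x, x6⟩ ∈ ⟦left of⟧} = {x2, x3, x4, x6, x9, x10, x12, x13, x16}
⟦student⟧ = {x1, x4, x5, x6, x7, x8, x11, x12, x13, x15}
… ∩ ⟦left of x6⟧ = {x1, x4, x5, x6, x7, x8, x11, x12, x13, x15} ∩ {x2, x3, x4, x6, x9, x10, x12, x13, x16} = {x4, x6, x12, x13}
… ∩ ⟦new⟧ = {x4, x6, x12, x13} ∩ {x1, x2, x3, x4, x11, x13} = {x4, x13}
So ⟦new student left of x6⟧ = {x4, x13}.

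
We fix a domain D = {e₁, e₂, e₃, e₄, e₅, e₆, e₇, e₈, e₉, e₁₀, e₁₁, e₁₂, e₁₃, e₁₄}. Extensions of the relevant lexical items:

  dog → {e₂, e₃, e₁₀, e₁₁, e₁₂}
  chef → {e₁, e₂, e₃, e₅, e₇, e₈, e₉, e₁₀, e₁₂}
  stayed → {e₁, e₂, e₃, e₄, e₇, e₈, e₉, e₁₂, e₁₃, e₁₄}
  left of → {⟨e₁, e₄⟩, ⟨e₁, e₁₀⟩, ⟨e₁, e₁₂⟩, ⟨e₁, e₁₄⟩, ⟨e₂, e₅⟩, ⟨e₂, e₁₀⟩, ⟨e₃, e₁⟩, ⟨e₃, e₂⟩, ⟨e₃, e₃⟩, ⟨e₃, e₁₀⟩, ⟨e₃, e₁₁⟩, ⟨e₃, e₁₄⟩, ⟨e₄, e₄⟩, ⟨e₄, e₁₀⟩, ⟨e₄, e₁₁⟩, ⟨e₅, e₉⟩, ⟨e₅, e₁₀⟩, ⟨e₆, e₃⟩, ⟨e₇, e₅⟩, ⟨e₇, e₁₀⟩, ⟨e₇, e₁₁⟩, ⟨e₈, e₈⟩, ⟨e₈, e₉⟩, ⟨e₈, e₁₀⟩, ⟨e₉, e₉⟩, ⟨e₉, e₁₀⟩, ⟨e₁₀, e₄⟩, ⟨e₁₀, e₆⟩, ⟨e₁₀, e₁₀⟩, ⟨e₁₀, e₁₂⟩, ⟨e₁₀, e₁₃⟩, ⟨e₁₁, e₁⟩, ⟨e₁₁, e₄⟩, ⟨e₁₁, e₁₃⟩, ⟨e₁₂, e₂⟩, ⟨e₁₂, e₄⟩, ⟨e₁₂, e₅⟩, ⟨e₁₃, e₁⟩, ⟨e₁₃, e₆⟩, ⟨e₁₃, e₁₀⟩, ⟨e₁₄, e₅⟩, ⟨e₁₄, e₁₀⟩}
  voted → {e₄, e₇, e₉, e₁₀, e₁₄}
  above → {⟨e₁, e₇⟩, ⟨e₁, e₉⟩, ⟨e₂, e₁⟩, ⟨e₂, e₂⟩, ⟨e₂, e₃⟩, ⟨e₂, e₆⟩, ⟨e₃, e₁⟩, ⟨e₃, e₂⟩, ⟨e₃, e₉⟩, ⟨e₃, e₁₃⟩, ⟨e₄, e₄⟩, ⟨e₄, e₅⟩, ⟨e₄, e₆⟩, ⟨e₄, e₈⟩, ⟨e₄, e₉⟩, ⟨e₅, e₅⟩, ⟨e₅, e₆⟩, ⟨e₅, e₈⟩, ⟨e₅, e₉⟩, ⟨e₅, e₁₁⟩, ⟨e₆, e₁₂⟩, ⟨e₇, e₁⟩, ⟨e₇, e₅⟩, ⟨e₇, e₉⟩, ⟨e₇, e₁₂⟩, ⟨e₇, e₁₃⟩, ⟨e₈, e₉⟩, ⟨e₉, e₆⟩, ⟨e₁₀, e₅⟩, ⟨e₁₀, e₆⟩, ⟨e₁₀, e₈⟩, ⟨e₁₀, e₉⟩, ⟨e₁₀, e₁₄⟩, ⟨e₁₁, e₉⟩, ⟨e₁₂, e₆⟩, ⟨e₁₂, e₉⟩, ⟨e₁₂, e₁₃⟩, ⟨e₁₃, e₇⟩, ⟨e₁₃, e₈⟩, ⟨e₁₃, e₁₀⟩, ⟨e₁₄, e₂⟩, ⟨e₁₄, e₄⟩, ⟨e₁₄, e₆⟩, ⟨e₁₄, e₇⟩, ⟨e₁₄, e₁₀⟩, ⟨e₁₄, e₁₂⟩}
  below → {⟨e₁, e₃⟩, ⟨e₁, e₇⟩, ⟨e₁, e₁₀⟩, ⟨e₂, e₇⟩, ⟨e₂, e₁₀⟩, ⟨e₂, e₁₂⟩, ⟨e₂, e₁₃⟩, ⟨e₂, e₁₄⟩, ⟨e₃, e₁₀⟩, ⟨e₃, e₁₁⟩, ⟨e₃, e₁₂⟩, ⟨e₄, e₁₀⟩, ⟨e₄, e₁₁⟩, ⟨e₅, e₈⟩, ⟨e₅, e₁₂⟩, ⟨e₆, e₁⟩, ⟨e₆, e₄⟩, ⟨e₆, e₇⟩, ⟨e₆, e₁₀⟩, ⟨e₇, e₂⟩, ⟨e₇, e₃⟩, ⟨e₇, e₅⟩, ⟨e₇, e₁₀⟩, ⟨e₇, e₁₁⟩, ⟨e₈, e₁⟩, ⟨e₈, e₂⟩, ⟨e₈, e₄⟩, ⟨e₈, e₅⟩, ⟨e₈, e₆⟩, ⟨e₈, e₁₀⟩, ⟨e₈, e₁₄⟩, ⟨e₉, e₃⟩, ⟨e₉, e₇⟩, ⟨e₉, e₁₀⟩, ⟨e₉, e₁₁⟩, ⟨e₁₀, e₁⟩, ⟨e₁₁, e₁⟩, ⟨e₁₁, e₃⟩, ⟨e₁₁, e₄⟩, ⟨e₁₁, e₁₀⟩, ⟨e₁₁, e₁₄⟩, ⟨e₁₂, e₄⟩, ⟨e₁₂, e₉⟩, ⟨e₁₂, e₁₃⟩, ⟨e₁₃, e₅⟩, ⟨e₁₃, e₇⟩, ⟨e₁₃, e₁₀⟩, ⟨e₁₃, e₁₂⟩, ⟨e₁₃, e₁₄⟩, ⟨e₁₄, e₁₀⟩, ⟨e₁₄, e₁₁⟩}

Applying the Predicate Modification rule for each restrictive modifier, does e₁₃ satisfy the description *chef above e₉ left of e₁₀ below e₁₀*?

no

⟦above e₉⟧ = {x : ⟨x, e₉⟩ ∈ ⟦above⟧} = {e₁, e₃, e₄, e₅, e₇, e₈, e₁₀, e₁₁, e₁₂}
⟦left of e₁₀⟧ = {x : ⟨x, e₁₀⟩ ∈ ⟦left of⟧} = {e₁, e₂, e₃, e₄, e₅, e₇, e₈, e₉, e₁₀, e₁₃, e₁₄}
⟦below e₁₀⟧ = {x : ⟨x, e₁₀⟩ ∈ ⟦below⟧} = {e₁, e₂, e₃, e₄, e₆, e₇, e₈, e₉, e₁₁, e₁₃, e₁₄}
⟦chef⟧ = {e₁, e₂, e₃, e₅, e₇, e₈, e₉, e₁₀, e₁₂}
… ∩ ⟦above e₉⟧ = {e₁, e₂, e₃, e₅, e₇, e₈, e₉, e₁₀, e₁₂} ∩ {e₁, e₃, e₄, e₅, e₇, e₈, e₁₀, e₁₁, e₁₂} = {e₁, e₃, e₅, e₇, e₈, e₁₀, e₁₂}
… ∩ ⟦left of e₁₀⟧ = {e₁, e₃, e₅, e₇, e₈, e₁₀, e₁₂} ∩ {e₁, e₂, e₃, e₄, e₅, e₇, e₈, e₉, e₁₀, e₁₃, e₁₄} = {e₁, e₃, e₅, e₇, e₈, e₁₀}
… ∩ ⟦below e₁₀⟧ = {e₁, e₃, e₅, e₇, e₈, e₁₀} ∩ {e₁, e₂, e₃, e₄, e₆, e₇, e₈, e₉, e₁₁, e₁₃, e₁₄} = {e₁, e₃, e₇, e₈}
⟦chef above e₉ left of e₁₀ below e₁₀⟧ = {e₁, e₃, e₇, e₈}; e₁₃ ∉ this set.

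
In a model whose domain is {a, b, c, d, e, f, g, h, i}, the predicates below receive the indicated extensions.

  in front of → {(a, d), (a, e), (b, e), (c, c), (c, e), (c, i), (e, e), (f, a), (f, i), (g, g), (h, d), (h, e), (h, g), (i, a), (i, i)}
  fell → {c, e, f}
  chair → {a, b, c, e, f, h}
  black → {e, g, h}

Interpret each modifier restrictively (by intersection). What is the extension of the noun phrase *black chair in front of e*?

{e, h}

⟦in front of e⟧ = {x : ⟨x, e⟩ ∈ ⟦in front of⟧} = {a, b, c, e, h}
⟦chair⟧ = {a, b, c, e, f, h}
… ∩ ⟦in front of e⟧ = {a, b, c, e, f, h} ∩ {a, b, c, e, h} = {a, b, c, e, h}
… ∩ ⟦black⟧ = {a, b, c, e, h} ∩ {e, g, h} = {e, h}
So ⟦black chair in front of e⟧ = {e, h}.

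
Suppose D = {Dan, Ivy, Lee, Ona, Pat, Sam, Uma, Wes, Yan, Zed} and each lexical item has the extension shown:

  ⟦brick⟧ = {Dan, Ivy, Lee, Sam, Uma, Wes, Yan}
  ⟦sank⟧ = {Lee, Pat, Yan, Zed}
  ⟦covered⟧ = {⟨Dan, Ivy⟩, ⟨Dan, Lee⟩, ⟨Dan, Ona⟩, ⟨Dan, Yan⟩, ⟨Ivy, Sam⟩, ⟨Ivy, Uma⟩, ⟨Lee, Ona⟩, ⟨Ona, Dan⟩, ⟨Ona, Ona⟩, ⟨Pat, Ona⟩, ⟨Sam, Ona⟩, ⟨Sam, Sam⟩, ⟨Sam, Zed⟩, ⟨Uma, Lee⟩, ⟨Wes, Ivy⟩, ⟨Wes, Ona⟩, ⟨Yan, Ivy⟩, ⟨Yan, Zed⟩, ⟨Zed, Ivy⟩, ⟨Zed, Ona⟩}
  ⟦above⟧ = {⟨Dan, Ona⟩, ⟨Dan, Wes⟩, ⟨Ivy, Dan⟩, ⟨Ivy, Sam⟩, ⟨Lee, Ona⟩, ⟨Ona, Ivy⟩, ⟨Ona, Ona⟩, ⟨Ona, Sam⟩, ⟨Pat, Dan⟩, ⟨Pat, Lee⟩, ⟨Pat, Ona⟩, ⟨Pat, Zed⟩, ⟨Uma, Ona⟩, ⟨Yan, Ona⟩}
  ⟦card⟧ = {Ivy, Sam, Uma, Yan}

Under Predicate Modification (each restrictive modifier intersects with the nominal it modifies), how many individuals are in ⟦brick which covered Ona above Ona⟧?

2

⟦which covered Ona⟧ = {x : ⟨x, Ona⟩ ∈ ⟦covered⟧} = {Dan, Lee, Ona, Pat, Sam, Wes, Zed}
⟦above Ona⟧ = {x : ⟨x, Ona⟩ ∈ ⟦above⟧} = {Dan, Lee, Ona, Pat, Uma, Yan}
⟦brick⟧ = {Dan, Ivy, Lee, Sam, Uma, Wes, Yan}
… ∩ ⟦which covered Ona⟧ = {Dan, Ivy, Lee, Sam, Uma, Wes, Yan} ∩ {Dan, Lee, Ona, Pat, Sam, Wes, Zed} = {Dan, Lee, Sam, Wes}
… ∩ ⟦above Ona⟧ = {Dan, Lee, Sam, Wes} ∩ {Dan, Lee, Ona, Pat, Uma, Yan} = {Dan, Lee}
⟦brick which covered Ona above Ona⟧ = {Dan, Lee}, so the cardinality is 2.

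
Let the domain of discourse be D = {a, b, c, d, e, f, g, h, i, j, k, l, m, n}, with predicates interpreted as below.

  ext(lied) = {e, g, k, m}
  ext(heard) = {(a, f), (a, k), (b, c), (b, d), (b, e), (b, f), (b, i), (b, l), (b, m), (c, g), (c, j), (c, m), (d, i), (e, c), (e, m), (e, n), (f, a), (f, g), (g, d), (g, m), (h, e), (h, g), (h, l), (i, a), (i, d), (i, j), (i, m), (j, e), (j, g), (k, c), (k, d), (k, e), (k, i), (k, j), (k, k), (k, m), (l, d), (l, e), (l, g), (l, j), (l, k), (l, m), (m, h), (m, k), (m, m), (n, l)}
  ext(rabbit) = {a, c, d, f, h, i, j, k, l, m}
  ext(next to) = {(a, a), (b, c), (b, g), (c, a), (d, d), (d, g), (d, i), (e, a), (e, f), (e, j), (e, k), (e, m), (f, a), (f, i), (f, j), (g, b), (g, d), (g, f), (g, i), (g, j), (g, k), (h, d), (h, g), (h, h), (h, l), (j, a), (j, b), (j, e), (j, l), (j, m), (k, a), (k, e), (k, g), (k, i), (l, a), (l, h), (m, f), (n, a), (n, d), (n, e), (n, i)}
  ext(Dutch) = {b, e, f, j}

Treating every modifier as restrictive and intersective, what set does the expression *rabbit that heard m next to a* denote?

⟦that heard m⟧ = {x : ⟨x, m⟩ ∈ ⟦heard⟧} = {b, c, e, g, i, k, l, m}
⟦next to a⟧ = {x : ⟨x, a⟩ ∈ ⟦next to⟧} = {a, c, e, f, j, k, l, n}
⟦rabbit⟧ = {a, c, d, f, h, i, j, k, l, m}
… ∩ ⟦that heard m⟧ = {a, c, d, f, h, i, j, k, l, m} ∩ {b, c, e, g, i, k, l, m} = {c, i, k, l, m}
… ∩ ⟦next to a⟧ = {c, i, k, l, m} ∩ {a, c, e, f, j, k, l, n} = {c, k, l}
So ⟦rabbit that heard m next to a⟧ = {c, k, l}.

{c, k, l}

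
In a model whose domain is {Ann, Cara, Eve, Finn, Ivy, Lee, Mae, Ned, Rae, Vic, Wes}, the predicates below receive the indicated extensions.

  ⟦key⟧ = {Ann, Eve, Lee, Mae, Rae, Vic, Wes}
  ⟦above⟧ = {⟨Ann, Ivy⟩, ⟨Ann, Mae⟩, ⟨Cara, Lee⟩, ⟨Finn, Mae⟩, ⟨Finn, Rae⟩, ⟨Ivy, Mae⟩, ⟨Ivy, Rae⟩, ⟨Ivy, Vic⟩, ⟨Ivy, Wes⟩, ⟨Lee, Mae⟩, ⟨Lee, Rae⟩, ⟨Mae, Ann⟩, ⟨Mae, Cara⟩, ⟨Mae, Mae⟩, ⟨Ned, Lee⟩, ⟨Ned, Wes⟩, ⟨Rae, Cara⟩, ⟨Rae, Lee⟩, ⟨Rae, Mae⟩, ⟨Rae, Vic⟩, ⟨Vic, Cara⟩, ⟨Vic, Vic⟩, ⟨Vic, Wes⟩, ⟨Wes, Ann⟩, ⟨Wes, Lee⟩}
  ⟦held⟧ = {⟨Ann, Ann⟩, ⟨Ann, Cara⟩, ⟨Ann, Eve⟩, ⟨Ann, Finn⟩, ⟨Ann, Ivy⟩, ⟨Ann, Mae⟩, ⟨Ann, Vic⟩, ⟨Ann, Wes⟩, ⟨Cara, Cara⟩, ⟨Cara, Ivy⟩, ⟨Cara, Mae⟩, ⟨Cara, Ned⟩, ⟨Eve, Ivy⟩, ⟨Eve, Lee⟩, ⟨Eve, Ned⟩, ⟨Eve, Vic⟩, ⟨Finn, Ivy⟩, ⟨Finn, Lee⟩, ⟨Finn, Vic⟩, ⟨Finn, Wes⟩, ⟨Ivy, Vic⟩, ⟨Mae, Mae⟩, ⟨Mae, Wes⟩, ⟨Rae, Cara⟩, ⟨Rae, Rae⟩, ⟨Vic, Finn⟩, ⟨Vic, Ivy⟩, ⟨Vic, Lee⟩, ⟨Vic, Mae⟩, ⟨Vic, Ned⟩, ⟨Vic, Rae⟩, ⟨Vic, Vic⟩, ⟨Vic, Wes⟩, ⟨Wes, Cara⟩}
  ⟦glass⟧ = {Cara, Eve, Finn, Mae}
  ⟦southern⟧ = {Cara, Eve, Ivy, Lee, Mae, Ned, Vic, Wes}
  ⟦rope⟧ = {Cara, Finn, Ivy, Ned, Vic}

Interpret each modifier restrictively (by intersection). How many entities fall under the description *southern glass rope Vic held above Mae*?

⟦Vic held⟧ = {x : ⟨Vic, x⟩ ∈ ⟦held⟧} = {Finn, Ivy, Lee, Mae, Ned, Rae, Vic, Wes}
⟦above Mae⟧ = {x : ⟨x, Mae⟩ ∈ ⟦above⟧} = {Ann, Finn, Ivy, Lee, Mae, Rae}
⟦rope⟧ = {Cara, Finn, Ivy, Ned, Vic}
… ∩ ⟦Vic held⟧ = {Cara, Finn, Ivy, Ned, Vic} ∩ {Finn, Ivy, Lee, Mae, Ned, Rae, Vic, Wes} = {Finn, Ivy, Ned, Vic}
… ∩ ⟦above Mae⟧ = {Finn, Ivy, Ned, Vic} ∩ {Ann, Finn, Ivy, Lee, Mae, Rae} = {Finn, Ivy}
… ∩ ⟦southern⟧ = {Finn, Ivy} ∩ {Cara, Eve, Ivy, Lee, Mae, Ned, Vic, Wes} = {Ivy}
… ∩ ⟦glass⟧ = {Ivy} ∩ {Cara, Eve, Finn, Mae} = ∅
⟦southern glass rope Vic held above Mae⟧ = ∅, so the cardinality is 0.

0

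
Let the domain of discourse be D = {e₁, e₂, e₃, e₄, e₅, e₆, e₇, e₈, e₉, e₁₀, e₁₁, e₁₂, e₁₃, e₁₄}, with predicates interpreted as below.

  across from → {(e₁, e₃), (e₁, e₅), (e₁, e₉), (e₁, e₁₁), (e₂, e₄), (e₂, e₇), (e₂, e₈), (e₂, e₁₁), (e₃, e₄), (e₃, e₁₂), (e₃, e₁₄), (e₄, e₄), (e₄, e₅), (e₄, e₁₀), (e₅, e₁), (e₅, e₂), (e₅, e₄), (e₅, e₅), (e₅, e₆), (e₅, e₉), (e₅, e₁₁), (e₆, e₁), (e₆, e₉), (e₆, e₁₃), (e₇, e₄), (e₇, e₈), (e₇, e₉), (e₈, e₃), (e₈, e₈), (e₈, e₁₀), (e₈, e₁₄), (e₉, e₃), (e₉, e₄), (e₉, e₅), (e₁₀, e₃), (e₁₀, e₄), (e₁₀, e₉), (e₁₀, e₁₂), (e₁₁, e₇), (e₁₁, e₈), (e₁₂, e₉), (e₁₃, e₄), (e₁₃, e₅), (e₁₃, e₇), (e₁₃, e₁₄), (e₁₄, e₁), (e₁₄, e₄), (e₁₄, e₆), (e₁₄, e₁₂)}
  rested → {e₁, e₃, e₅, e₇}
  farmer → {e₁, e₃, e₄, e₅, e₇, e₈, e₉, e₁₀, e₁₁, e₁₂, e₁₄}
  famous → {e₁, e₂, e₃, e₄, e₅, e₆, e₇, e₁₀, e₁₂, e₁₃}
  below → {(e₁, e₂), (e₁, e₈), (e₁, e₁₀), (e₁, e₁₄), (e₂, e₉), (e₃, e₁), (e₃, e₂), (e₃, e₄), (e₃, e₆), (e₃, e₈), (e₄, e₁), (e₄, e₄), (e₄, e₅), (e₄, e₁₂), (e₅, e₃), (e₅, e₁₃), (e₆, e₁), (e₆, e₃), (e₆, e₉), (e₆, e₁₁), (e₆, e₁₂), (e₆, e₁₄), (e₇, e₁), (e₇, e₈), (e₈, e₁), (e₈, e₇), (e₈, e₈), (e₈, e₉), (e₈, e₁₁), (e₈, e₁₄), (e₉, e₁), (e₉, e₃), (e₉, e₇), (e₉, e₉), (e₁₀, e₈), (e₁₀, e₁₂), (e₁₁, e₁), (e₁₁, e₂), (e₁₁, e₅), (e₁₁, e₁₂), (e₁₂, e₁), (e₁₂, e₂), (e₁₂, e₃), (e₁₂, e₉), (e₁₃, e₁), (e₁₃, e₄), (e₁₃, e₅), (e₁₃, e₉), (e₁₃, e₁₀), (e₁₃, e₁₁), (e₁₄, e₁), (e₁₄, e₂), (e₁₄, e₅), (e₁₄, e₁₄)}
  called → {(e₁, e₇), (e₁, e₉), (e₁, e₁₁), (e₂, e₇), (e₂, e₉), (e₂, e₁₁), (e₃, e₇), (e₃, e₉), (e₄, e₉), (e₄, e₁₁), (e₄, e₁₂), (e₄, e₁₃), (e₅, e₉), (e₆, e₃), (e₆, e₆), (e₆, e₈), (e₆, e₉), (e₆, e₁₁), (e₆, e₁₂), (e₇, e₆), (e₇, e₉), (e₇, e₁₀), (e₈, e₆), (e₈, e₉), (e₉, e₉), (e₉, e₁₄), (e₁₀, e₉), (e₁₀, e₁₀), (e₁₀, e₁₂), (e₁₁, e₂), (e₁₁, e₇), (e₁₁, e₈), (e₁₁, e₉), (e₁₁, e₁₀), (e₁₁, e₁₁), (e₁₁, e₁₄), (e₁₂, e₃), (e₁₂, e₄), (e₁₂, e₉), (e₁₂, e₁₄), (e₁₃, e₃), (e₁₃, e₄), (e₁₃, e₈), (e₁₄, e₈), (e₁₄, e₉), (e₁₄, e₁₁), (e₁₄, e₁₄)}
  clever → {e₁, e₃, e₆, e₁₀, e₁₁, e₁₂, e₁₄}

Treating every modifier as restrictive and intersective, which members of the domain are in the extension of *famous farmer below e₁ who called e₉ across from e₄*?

⟦below e₁⟧ = {x : ⟨x, e₁⟩ ∈ ⟦below⟧} = {e₃, e₄, e₆, e₇, e₈, e₉, e₁₁, e₁₂, e₁₃, e₁₄}
⟦who called e₉⟧ = {x : ⟨x, e₉⟩ ∈ ⟦called⟧} = {e₁, e₂, e₃, e₄, e₅, e₆, e₇, e₈, e₉, e₁₀, e₁₁, e₁₂, e₁₄}
⟦across from e₄⟧ = {x : ⟨x, e₄⟩ ∈ ⟦across from⟧} = {e₂, e₃, e₄, e₅, e₇, e₉, e₁₀, e₁₃, e₁₄}
⟦farmer⟧ = {e₁, e₃, e₄, e₅, e₇, e₈, e₉, e₁₀, e₁₁, e₁₂, e₁₄}
… ∩ ⟦below e₁⟧ = {e₁, e₃, e₄, e₅, e₇, e₈, e₉, e₁₀, e₁₁, e₁₂, e₁₄} ∩ {e₃, e₄, e₆, e₇, e₈, e₉, e₁₁, e₁₂, e₁₃, e₁₄} = {e₃, e₄, e₇, e₈, e₉, e₁₁, e₁₂, e₁₄}
… ∩ ⟦who called e₉⟧ = {e₃, e₄, e₇, e₈, e₉, e₁₁, e₁₂, e₁₄} ∩ {e₁, e₂, e₃, e₄, e₅, e₆, e₇, e₈, e₉, e₁₀, e₁₁, e₁₂, e₁₄} = {e₃, e₄, e₇, e₈, e₉, e₁₁, e₁₂, e₁₄}
… ∩ ⟦across from e₄⟧ = {e₃, e₄, e₇, e₈, e₉, e₁₁, e₁₂, e₁₄} ∩ {e₂, e₃, e₄, e₅, e₇, e₉, e₁₀, e₁₃, e₁₄} = {e₃, e₄, e₇, e₉, e₁₄}
… ∩ ⟦famous⟧ = {e₃, e₄, e₇, e₉, e₁₄} ∩ {e₁, e₂, e₃, e₄, e₅, e₆, e₇, e₁₀, e₁₂, e₁₃} = {e₃, e₄, e₇}
So ⟦famous farmer below e₁ who called e₉ across from e₄⟧ = {e₃, e₄, e₇}.

{e₃, e₄, e₇}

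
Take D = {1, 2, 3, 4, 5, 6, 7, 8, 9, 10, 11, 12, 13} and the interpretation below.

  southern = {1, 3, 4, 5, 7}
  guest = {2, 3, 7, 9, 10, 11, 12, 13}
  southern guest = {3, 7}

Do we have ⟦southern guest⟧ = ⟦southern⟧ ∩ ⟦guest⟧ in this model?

⟦southern⟧ ∩ ⟦guest⟧ = {1, 3, 4, 5, 7} ∩ {2, 3, 7, 9, 10, 11, 12, 13} = {3, 7}
Observed ⟦southern guest⟧ = {3, 7}.
These coincide, so the modifier is intersective here.

yes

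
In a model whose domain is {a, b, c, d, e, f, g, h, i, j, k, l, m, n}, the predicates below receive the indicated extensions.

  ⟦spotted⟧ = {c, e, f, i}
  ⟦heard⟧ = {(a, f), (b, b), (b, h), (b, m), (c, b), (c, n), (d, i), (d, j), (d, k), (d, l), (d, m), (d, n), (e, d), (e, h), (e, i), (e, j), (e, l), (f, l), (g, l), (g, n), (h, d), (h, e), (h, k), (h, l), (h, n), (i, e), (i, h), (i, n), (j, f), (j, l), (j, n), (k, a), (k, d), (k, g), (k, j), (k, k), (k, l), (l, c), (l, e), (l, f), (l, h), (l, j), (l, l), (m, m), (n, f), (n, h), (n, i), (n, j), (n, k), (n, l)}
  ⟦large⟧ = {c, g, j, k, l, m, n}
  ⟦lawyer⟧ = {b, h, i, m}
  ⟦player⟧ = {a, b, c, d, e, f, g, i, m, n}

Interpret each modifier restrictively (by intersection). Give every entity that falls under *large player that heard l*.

⟦that heard l⟧ = {x : ⟨x, l⟩ ∈ ⟦heard⟧} = {d, e, f, g, h, j, k, l, n}
⟦player⟧ = {a, b, c, d, e, f, g, i, m, n}
… ∩ ⟦that heard l⟧ = {a, b, c, d, e, f, g, i, m, n} ∩ {d, e, f, g, h, j, k, l, n} = {d, e, f, g, n}
… ∩ ⟦large⟧ = {d, e, f, g, n} ∩ {c, g, j, k, l, m, n} = {g, n}
So ⟦large player that heard l⟧ = {g, n}.

{g, n}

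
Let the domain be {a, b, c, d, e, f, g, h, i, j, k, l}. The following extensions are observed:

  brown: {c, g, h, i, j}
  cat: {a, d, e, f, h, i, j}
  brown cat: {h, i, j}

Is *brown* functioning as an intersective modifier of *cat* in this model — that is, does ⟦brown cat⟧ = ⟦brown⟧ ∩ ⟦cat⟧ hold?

yes

⟦brown⟧ ∩ ⟦cat⟧ = {c, g, h, i, j} ∩ {a, d, e, f, h, i, j} = {h, i, j}
Observed ⟦brown cat⟧ = {h, i, j}.
These coincide, so the modifier is intersective here.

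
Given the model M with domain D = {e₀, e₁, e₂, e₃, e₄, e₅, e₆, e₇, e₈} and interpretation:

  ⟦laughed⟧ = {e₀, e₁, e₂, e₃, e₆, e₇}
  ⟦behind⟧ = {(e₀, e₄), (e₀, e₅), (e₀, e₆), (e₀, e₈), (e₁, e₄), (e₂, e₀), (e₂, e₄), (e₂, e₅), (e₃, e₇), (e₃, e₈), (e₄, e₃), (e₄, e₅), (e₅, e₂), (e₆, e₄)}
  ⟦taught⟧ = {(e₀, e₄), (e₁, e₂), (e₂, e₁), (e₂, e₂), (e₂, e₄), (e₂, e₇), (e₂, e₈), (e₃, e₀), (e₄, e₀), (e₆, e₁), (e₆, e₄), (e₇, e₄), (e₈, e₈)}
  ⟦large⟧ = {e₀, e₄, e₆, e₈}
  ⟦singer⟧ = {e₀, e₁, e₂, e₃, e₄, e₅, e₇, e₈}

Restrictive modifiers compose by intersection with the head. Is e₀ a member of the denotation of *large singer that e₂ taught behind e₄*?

no

⟦that e₂ taught⟧ = {x : ⟨e₂, x⟩ ∈ ⟦taught⟧} = {e₁, e₂, e₄, e₇, e₈}
⟦behind e₄⟧ = {x : ⟨x, e₄⟩ ∈ ⟦behind⟧} = {e₀, e₁, e₂, e₆}
⟦singer⟧ = {e₀, e₁, e₂, e₃, e₄, e₅, e₇, e₈}
… ∩ ⟦that e₂ taught⟧ = {e₀, e₁, e₂, e₃, e₄, e₅, e₇, e₈} ∩ {e₁, e₂, e₄, e₇, e₈} = {e₁, e₂, e₄, e₇, e₈}
… ∩ ⟦behind e₄⟧ = {e₁, e₂, e₄, e₇, e₈} ∩ {e₀, e₁, e₂, e₆} = {e₁, e₂}
… ∩ ⟦large⟧ = {e₁, e₂} ∩ {e₀, e₄, e₆, e₈} = ∅
⟦large singer that e₂ taught behind e₄⟧ = ∅; e₀ ∉ this set.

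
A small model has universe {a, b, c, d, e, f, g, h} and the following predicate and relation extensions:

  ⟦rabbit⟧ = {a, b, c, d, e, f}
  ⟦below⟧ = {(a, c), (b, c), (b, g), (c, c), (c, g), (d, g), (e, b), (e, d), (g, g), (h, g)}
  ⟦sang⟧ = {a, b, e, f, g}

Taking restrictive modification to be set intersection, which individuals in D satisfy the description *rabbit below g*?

⟦below g⟧ = {x : ⟨x, g⟩ ∈ ⟦below⟧} = {b, c, d, g, h}
⟦rabbit⟧ = {a, b, c, d, e, f}
… ∩ ⟦below g⟧ = {a, b, c, d, e, f} ∩ {b, c, d, g, h} = {b, c, d}
So ⟦rabbit below g⟧ = {b, c, d}.

{b, c, d}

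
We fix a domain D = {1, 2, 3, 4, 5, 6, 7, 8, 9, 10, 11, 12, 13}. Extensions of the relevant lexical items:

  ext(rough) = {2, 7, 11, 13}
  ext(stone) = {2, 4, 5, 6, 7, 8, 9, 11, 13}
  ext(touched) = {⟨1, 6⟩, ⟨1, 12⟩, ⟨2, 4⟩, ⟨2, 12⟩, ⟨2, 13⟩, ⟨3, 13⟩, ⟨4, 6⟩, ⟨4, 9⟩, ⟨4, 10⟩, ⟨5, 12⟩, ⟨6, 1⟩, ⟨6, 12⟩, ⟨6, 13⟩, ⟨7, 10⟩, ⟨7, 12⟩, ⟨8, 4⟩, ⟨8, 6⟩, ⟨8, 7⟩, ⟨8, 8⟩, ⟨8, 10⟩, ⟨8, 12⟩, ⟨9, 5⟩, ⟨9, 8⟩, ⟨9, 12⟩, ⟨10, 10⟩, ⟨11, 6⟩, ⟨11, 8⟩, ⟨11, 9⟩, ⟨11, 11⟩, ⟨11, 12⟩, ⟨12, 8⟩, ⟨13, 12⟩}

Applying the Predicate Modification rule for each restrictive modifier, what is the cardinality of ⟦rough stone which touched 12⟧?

4

⟦which touched 12⟧ = {x : ⟨x, 12⟩ ∈ ⟦touched⟧} = {1, 2, 5, 6, 7, 8, 9, 11, 13}
⟦stone⟧ = {2, 4, 5, 6, 7, 8, 9, 11, 13}
… ∩ ⟦which touched 12⟧ = {2, 4, 5, 6, 7, 8, 9, 11, 13} ∩ {1, 2, 5, 6, 7, 8, 9, 11, 13} = {2, 5, 6, 7, 8, 9, 11, 13}
… ∩ ⟦rough⟧ = {2, 5, 6, 7, 8, 9, 11, 13} ∩ {2, 7, 11, 13} = {2, 7, 11, 13}
⟦rough stone which touched 12⟧ = {2, 7, 11, 13}, so the cardinality is 4.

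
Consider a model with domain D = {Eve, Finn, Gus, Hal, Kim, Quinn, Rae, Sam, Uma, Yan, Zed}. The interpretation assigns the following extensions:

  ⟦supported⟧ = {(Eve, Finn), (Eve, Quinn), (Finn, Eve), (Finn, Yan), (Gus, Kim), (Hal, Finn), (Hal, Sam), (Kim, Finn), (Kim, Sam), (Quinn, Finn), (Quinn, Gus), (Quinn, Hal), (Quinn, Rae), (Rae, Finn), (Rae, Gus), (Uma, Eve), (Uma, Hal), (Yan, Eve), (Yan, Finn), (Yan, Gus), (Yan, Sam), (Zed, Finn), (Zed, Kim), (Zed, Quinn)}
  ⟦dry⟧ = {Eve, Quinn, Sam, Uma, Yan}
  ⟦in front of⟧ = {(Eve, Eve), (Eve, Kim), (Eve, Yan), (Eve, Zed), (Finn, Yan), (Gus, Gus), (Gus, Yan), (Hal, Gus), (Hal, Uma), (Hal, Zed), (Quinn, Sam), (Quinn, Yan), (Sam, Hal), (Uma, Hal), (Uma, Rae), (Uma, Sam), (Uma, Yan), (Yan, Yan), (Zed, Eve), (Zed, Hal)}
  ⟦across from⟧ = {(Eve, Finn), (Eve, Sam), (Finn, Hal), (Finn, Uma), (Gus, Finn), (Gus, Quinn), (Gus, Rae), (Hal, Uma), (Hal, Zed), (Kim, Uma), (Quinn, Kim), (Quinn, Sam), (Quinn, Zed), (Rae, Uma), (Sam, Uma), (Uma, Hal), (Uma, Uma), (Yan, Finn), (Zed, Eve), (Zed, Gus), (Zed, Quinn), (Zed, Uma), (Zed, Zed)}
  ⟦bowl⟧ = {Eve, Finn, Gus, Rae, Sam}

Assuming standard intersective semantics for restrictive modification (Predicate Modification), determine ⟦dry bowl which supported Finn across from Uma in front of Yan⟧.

⟦which supported Finn⟧ = {x : ⟨x, Finn⟩ ∈ ⟦supported⟧} = {Eve, Hal, Kim, Quinn, Rae, Yan, Zed}
⟦across from Uma⟧ = {x : ⟨x, Uma⟩ ∈ ⟦across from⟧} = {Finn, Hal, Kim, Rae, Sam, Uma, Zed}
⟦in front of Yan⟧ = {x : ⟨x, Yan⟩ ∈ ⟦in front of⟧} = {Eve, Finn, Gus, Quinn, Uma, Yan}
⟦bowl⟧ = {Eve, Finn, Gus, Rae, Sam}
… ∩ ⟦which supported Finn⟧ = {Eve, Finn, Gus, Rae, Sam} ∩ {Eve, Hal, Kim, Quinn, Rae, Yan, Zed} = {Eve, Rae}
… ∩ ⟦across from Uma⟧ = {Eve, Rae} ∩ {Finn, Hal, Kim, Rae, Sam, Uma, Zed} = {Rae}
… ∩ ⟦in front of Yan⟧ = {Rae} ∩ {Eve, Finn, Gus, Quinn, Uma, Yan} = ∅
… ∩ ⟦dry⟧ = ∅ ∩ {Eve, Quinn, Sam, Uma, Yan} = ∅
So ⟦dry bowl which supported Finn across from Uma in front of Yan⟧ = {}.

{}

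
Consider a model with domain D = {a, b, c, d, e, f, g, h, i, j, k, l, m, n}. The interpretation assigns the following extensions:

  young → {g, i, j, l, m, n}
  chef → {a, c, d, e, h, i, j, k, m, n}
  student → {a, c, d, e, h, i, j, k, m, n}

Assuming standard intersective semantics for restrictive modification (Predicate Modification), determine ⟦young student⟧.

⟦student⟧ = {a, c, d, e, h, i, j, k, m, n}
… ∩ ⟦young⟧ = {a, c, d, e, h, i, j, k, m, n} ∩ {g, i, j, l, m, n} = {i, j, m, n}
So ⟦young student⟧ = {i, j, m, n}.

{i, j, m, n}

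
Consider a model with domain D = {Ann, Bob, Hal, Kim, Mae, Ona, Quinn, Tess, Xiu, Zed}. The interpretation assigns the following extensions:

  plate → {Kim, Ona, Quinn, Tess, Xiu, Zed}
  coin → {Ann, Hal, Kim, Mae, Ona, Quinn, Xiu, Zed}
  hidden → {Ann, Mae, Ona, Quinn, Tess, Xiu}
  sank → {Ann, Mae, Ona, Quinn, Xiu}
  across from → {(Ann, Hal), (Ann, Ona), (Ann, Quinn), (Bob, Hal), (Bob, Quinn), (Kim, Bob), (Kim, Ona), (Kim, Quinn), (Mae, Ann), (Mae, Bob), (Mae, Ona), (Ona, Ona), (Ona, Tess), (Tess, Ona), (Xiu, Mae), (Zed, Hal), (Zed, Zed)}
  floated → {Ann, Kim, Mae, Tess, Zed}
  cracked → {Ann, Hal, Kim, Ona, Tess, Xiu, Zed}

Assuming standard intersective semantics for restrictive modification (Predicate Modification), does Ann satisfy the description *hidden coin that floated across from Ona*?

⟦that floated⟧ = ⟦floated⟧ = {Ann, Kim, Mae, Tess, Zed}
⟦across from Ona⟧ = {x : ⟨x, Ona⟩ ∈ ⟦across from⟧} = {Ann, Kim, Mae, Ona, Tess}
⟦coin⟧ = {Ann, Hal, Kim, Mae, Ona, Quinn, Xiu, Zed}
… ∩ ⟦that floated⟧ = {Ann, Hal, Kim, Mae, Ona, Quinn, Xiu, Zed} ∩ {Ann, Kim, Mae, Tess, Zed} = {Ann, Kim, Mae, Zed}
… ∩ ⟦across from Ona⟧ = {Ann, Kim, Mae, Zed} ∩ {Ann, Kim, Mae, Ona, Tess} = {Ann, Kim, Mae}
… ∩ ⟦hidden⟧ = {Ann, Kim, Mae} ∩ {Ann, Mae, Ona, Quinn, Tess, Xiu} = {Ann, Mae}
⟦hidden coin that floated across from Ona⟧ = {Ann, Mae}; Ann ∈ this set.

yes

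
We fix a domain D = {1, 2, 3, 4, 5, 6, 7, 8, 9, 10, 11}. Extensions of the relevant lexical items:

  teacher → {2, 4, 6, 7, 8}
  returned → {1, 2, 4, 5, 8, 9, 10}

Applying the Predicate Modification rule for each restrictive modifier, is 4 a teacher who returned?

yes

⟦who returned⟧ = ⟦returned⟧ = {1, 2, 4, 5, 8, 9, 10}
⟦teacher⟧ = {2, 4, 6, 7, 8}
… ∩ ⟦who returned⟧ = {2, 4, 6, 7, 8} ∩ {1, 2, 4, 5, 8, 9, 10} = {2, 4, 8}
⟦teacher who returned⟧ = {2, 4, 8}; 4 ∈ this set.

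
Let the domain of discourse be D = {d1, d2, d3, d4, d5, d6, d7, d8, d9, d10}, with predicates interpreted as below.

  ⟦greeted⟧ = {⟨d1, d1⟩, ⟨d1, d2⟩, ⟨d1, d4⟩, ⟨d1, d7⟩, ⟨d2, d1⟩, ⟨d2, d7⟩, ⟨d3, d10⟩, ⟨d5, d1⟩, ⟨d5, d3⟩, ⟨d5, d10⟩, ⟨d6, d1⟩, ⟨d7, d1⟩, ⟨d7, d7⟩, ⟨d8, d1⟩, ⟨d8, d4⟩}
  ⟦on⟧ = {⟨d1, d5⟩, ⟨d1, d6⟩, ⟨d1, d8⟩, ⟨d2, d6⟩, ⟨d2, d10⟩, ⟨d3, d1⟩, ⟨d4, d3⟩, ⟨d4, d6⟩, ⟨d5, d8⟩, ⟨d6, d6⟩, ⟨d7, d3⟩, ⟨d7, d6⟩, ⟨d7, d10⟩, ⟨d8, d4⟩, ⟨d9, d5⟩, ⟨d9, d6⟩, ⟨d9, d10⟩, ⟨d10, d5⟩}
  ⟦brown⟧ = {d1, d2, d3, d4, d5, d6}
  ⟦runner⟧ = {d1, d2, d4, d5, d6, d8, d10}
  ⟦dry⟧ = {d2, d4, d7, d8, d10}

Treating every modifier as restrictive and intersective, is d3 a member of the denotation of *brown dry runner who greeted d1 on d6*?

⟦who greeted d1⟧ = {x : ⟨x, d1⟩ ∈ ⟦greeted⟧} = {d1, d2, d5, d6, d7, d8}
⟦on d6⟧ = {x : ⟨x, d6⟩ ∈ ⟦on⟧} = {d1, d2, d4, d6, d7, d9}
⟦runner⟧ = {d1, d2, d4, d5, d6, d8, d10}
… ∩ ⟦who greeted d1⟧ = {d1, d2, d4, d5, d6, d8, d10} ∩ {d1, d2, d5, d6, d7, d8} = {d1, d2, d5, d6, d8}
… ∩ ⟦on d6⟧ = {d1, d2, d5, d6, d8} ∩ {d1, d2, d4, d6, d7, d9} = {d1, d2, d6}
… ∩ ⟦brown⟧ = {d1, d2, d6} ∩ {d1, d2, d3, d4, d5, d6} = {d1, d2, d6}
… ∩ ⟦dry⟧ = {d1, d2, d6} ∩ {d2, d4, d7, d8, d10} = {d2}
⟦brown dry runner who greeted d1 on d6⟧ = {d2}; d3 ∉ this set.

no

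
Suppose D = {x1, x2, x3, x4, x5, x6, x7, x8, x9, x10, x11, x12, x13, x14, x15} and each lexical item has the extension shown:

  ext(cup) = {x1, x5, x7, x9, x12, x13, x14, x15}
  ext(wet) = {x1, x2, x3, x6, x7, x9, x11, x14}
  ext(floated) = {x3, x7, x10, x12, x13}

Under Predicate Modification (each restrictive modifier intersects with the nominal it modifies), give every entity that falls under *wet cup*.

⟦cup⟧ = {x1, x5, x7, x9, x12, x13, x14, x15}
… ∩ ⟦wet⟧ = {x1, x5, x7, x9, x12, x13, x14, x15} ∩ {x1, x2, x3, x6, x7, x9, x11, x14} = {x1, x7, x9, x14}
So ⟦wet cup⟧ = {x1, x7, x9, x14}.

{x1, x7, x9, x14}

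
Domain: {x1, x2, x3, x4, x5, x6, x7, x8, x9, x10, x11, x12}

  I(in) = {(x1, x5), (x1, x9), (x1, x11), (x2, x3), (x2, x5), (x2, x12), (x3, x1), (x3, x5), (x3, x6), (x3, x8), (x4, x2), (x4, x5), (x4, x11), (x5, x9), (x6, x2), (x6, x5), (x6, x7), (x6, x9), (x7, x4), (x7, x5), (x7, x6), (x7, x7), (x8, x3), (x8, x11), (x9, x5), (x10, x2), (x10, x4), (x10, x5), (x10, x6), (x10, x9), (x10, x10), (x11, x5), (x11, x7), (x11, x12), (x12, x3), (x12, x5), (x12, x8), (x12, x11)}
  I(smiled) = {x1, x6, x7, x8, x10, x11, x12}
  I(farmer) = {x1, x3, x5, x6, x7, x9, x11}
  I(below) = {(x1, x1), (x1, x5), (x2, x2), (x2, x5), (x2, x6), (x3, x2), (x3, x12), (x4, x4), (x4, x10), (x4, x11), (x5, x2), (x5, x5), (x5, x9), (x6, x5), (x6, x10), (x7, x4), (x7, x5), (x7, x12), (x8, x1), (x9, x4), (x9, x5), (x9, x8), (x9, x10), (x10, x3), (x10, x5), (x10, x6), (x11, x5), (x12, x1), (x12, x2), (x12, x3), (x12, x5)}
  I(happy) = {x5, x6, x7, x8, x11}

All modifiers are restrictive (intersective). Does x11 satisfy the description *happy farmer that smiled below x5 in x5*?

yes

⟦that smiled⟧ = ⟦smiled⟧ = {x1, x6, x7, x8, x10, x11, x12}
⟦below x5⟧ = {x : ⟨x, x5⟩ ∈ ⟦below⟧} = {x1, x2, x5, x6, x7, x9, x10, x11, x12}
⟦in x5⟧ = {x : ⟨x, x5⟩ ∈ ⟦in⟧} = {x1, x2, x3, x4, x6, x7, x9, x10, x11, x12}
⟦farmer⟧ = {x1, x3, x5, x6, x7, x9, x11}
… ∩ ⟦that smiled⟧ = {x1, x3, x5, x6, x7, x9, x11} ∩ {x1, x6, x7, x8, x10, x11, x12} = {x1, x6, x7, x11}
… ∩ ⟦below x5⟧ = {x1, x6, x7, x11} ∩ {x1, x2, x5, x6, x7, x9, x10, x11, x12} = {x1, x6, x7, x11}
… ∩ ⟦in x5⟧ = {x1, x6, x7, x11} ∩ {x1, x2, x3, x4, x6, x7, x9, x10, x11, x12} = {x1, x6, x7, x11}
… ∩ ⟦happy⟧ = {x1, x6, x7, x11} ∩ {x5, x6, x7, x8, x11} = {x6, x7, x11}
⟦happy farmer that smiled below x5 in x5⟧ = {x6, x7, x11}; x11 ∈ this set.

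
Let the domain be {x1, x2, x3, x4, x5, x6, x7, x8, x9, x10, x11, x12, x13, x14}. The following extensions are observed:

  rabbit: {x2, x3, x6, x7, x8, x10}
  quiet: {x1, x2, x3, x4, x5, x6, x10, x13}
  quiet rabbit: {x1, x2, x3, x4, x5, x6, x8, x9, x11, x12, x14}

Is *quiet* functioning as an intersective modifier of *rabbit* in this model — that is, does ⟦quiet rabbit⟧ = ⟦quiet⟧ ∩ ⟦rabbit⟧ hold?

no

⟦quiet⟧ ∩ ⟦rabbit⟧ = {x1, x2, x3, x4, x5, x6, x10, x13} ∩ {x2, x3, x6, x7, x8, x10} = {x2, x3, x6, x10}
Observed ⟦quiet rabbit⟧ = {x1, x2, x3, x4, x5, x6, x8, x9, x11, x12, x14}.
These differ, so the modifier is not intersective in this model.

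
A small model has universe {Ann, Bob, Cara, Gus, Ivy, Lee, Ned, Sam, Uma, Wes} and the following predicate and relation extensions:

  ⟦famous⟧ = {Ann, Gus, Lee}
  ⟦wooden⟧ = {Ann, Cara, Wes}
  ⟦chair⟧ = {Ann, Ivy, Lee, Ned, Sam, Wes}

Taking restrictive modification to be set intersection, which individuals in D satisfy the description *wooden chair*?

⟦chair⟧ = {Ann, Ivy, Lee, Ned, Sam, Wes}
… ∩ ⟦wooden⟧ = {Ann, Ivy, Lee, Ned, Sam, Wes} ∩ {Ann, Cara, Wes} = {Ann, Wes}
So ⟦wooden chair⟧ = {Ann, Wes}.

{Ann, Wes}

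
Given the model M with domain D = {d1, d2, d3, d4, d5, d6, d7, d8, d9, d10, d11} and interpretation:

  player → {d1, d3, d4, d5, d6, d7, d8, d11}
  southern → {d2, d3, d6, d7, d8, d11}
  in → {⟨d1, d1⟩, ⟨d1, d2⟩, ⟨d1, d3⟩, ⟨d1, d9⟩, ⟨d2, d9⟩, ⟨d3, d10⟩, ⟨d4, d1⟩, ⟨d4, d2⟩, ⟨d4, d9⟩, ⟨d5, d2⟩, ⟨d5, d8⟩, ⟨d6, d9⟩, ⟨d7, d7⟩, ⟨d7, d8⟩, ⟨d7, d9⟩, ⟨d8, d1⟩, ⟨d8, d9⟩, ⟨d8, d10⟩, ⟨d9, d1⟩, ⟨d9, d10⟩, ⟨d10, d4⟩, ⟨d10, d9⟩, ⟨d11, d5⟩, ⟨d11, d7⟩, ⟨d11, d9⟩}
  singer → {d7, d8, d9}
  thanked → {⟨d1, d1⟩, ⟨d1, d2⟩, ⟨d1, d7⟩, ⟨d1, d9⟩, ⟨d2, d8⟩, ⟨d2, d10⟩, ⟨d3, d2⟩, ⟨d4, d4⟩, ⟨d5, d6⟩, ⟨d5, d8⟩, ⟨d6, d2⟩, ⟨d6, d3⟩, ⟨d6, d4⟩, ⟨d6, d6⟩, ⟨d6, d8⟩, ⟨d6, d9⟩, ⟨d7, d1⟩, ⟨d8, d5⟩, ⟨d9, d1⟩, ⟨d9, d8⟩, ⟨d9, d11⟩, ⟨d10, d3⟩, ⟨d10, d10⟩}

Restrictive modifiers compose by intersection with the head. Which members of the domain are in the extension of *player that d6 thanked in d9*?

⟦that d6 thanked⟧ = {x : ⟨d6, x⟩ ∈ ⟦thanked⟧} = {d2, d3, d4, d6, d8, d9}
⟦in d9⟧ = {x : ⟨x, d9⟩ ∈ ⟦in⟧} = {d1, d2, d4, d6, d7, d8, d10, d11}
⟦player⟧ = {d1, d3, d4, d5, d6, d7, d8, d11}
… ∩ ⟦that d6 thanked⟧ = {d1, d3, d4, d5, d6, d7, d8, d11} ∩ {d2, d3, d4, d6, d8, d9} = {d3, d4, d6, d8}
… ∩ ⟦in d9⟧ = {d3, d4, d6, d8} ∩ {d1, d2, d4, d6, d7, d8, d10, d11} = {d4, d6, d8}
So ⟦player that d6 thanked in d9⟧ = {d4, d6, d8}.

{d4, d6, d8}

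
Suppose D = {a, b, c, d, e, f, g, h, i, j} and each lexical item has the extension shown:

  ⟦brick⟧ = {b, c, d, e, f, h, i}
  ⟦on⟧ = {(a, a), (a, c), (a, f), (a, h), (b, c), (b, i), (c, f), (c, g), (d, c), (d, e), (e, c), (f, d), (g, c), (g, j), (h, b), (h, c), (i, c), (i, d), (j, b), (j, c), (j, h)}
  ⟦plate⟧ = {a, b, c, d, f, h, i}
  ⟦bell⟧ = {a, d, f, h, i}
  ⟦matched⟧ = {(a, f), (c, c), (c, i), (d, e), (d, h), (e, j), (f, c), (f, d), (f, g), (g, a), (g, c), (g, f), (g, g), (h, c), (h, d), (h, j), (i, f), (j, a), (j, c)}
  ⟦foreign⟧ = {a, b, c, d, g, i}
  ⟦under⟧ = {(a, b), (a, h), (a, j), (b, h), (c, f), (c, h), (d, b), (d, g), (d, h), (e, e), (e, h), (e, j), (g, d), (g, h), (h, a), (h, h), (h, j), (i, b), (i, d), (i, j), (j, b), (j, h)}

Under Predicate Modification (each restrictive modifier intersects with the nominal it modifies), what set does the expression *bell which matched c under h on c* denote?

{h}

⟦which matched c⟧ = {x : ⟨x, c⟩ ∈ ⟦matched⟧} = {c, f, g, h, j}
⟦under h⟧ = {x : ⟨x, h⟩ ∈ ⟦under⟧} = {a, b, c, d, e, g, h, j}
⟦on c⟧ = {x : ⟨x, c⟩ ∈ ⟦on⟧} = {a, b, d, e, g, h, i, j}
⟦bell⟧ = {a, d, f, h, i}
… ∩ ⟦which matched c⟧ = {a, d, f, h, i} ∩ {c, f, g, h, j} = {f, h}
… ∩ ⟦under h⟧ = {f, h} ∩ {a, b, c, d, e, g, h, j} = {h}
… ∩ ⟦on c⟧ = {h} ∩ {a, b, d, e, g, h, i, j} = {h}
So ⟦bell which matched c under h on c⟧ = {h}.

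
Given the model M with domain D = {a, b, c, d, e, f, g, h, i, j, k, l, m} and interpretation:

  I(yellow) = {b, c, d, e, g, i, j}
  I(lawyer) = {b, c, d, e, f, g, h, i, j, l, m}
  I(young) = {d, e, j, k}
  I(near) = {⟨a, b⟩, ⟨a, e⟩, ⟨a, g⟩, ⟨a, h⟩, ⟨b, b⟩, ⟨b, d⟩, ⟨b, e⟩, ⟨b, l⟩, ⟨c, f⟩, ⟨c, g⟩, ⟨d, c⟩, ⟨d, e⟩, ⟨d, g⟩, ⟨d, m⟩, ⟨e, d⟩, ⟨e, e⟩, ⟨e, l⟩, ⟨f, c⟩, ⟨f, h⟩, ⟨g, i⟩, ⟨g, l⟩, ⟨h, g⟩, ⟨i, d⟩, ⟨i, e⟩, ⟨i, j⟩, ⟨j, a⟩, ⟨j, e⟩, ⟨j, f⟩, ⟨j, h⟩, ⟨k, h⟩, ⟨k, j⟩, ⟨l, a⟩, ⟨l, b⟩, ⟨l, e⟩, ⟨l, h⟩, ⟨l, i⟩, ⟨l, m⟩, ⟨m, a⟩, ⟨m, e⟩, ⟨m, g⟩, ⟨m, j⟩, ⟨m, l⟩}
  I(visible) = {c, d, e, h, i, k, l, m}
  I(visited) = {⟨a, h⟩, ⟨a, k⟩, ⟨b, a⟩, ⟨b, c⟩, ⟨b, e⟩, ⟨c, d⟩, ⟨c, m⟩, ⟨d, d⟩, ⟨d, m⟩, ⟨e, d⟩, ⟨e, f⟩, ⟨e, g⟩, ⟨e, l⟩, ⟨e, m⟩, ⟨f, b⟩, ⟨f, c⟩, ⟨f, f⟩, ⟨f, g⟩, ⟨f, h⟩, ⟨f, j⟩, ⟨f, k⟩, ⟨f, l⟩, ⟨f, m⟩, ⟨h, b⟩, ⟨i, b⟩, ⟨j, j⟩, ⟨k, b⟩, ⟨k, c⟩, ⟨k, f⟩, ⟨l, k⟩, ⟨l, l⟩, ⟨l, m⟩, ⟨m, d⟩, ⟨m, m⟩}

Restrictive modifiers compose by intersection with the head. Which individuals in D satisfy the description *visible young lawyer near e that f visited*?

⟦near e⟧ = {x : ⟨x, e⟩ ∈ ⟦near⟧} = {a, b, d, e, i, j, l, m}
⟦that f visited⟧ = {x : ⟨f, x⟩ ∈ ⟦visited⟧} = {b, c, f, g, h, j, k, l, m}
⟦lawyer⟧ = {b, c, d, e, f, g, h, i, j, l, m}
… ∩ ⟦near e⟧ = {b, c, d, e, f, g, h, i, j, l, m} ∩ {a, b, d, e, i, j, l, m} = {b, d, e, i, j, l, m}
… ∩ ⟦that f visited⟧ = {b, d, e, i, j, l, m} ∩ {b, c, f, g, h, j, k, l, m} = {b, j, l, m}
… ∩ ⟦visible⟧ = {b, j, l, m} ∩ {c, d, e, h, i, k, l, m} = {l, m}
… ∩ ⟦young⟧ = {l, m} ∩ {d, e, j, k} = ∅
So ⟦visible young lawyer near e that f visited⟧ = { }.

{ }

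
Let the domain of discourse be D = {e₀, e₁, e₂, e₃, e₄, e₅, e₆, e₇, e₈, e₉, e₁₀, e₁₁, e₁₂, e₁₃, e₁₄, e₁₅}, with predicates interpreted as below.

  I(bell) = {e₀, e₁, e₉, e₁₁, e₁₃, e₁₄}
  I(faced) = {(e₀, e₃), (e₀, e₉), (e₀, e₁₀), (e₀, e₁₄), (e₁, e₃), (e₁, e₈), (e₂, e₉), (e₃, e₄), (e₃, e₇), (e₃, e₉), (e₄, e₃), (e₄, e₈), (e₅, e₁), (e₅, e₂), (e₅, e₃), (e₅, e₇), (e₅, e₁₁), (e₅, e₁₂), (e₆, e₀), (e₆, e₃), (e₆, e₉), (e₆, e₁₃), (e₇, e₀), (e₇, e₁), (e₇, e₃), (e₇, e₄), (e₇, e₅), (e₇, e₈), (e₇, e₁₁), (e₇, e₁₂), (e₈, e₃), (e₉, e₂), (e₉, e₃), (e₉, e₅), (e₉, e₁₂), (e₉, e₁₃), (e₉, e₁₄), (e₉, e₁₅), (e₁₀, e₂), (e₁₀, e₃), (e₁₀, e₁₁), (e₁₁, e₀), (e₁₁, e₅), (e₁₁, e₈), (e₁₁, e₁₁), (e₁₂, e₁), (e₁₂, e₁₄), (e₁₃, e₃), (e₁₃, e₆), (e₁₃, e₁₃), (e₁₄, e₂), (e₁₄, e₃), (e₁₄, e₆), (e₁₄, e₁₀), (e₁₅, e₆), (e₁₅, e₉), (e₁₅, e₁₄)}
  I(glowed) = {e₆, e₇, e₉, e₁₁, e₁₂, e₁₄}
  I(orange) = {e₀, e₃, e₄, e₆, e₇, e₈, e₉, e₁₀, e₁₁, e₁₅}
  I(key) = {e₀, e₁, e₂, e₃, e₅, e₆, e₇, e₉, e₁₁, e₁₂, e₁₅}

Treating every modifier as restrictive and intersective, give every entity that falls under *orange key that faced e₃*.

⟦that faced e₃⟧ = {x : ⟨x, e₃⟩ ∈ ⟦faced⟧} = {e₀, e₁, e₄, e₅, e₆, e₇, e₈, e₉, e₁₀, e₁₃, e₁₄}
⟦key⟧ = {e₀, e₁, e₂, e₃, e₅, e₆, e₇, e₉, e₁₁, e₁₂, e₁₅}
… ∩ ⟦that faced e₃⟧ = {e₀, e₁, e₂, e₃, e₅, e₆, e₇, e₉, e₁₁, e₁₂, e₁₅} ∩ {e₀, e₁, e₄, e₅, e₆, e₇, e₈, e₉, e₁₀, e₁₃, e₁₄} = {e₀, e₁, e₅, e₆, e₇, e₉}
… ∩ ⟦orange⟧ = {e₀, e₁, e₅, e₆, e₇, e₉} ∩ {e₀, e₃, e₄, e₆, e₇, e₈, e₉, e₁₀, e₁₁, e₁₅} = {e₀, e₆, e₇, e₉}
So ⟦orange key that faced e₃⟧ = {e₀, e₆, e₇, e₉}.

{e₀, e₆, e₇, e₉}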